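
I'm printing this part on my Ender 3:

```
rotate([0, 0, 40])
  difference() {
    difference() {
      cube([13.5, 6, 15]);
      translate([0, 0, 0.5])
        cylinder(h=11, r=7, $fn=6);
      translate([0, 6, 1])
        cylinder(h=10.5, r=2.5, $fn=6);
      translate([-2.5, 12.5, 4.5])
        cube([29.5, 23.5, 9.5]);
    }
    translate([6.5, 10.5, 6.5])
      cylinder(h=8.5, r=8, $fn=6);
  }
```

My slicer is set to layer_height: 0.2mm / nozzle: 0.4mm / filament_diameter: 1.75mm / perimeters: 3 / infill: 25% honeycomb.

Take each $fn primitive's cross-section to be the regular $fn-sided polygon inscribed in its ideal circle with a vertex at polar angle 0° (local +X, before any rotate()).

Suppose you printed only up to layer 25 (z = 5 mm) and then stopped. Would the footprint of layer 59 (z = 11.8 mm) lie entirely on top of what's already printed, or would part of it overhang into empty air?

part overhangs

Compare the two slices. At z = 5: the cube (footprint 13.5×6) is included at this height (area 81.00 mm²); the r=7 cylinder gives a regular 6-gon of circumradius 7 (constant along its height) (area = (6/2)·7.000²·sin(360°/6) = 127.31 mm²); the r=2.5 cylinder at (0, 6) gives a regular 6-gon of circumradius 2.5 (constant along its height) (area = (6/2)·2.500²·sin(360°/6) = 16.24 mm²); the cube at (-2.5, 12.5) (footprint 29.5×23.5) is included at this height (area 693.25 mm²); After the difference (first − rest): starting from the 13.5×6 cube (81.00 mm²), the r=7 cylinder partially overlaps it — only the 31.61 mm² overlap (of its 127.31 mm²) is removed, clipping the outline; the r=2.5 cylinder at (0, 6) misses the remaining region (no effect); the 29.5×23.5 cube at (-2.5, 12.5) misses the remaining region (no effect) — area = 49.39 mm²; the cylinder at (6.5, 10.5) is not intersected at this z (z outside [6.5, 15]); Taking the first minus the rest: none of the subtracted shapes is present at this height, so that combined region is unchanged — area = 49.39 mm²; (whole slice rotated 40° about Z — lengths, areas and connectivity unchanged). At z = 11.8: the 13.5×6 cube contributes its full rectangle (area 81.00 mm²); the cylinder is absent (z outside [0.5, 11.5]); the cylinder at (0, 6) does not reach this height (z outside [1, 11.5]); the cube at (-2.5, 12.5) (footprint 29.5×23.5) is included at this height (area 693.25 mm²); Subtracting the remaining from the first: starting from the 13.5×6 cube (81.00 mm²), the 29.5×23.5 cube at (-2.5, 12.5) misses the remaining region (no effect) — area = 81.00 mm²; the r=8 cylinder at (6.5, 10.5) contributes a regular 6-gon of circumradius 8 (area = (6/2)·8.000²·sin(360°/6) = 166.28 mm²); After the difference (first − rest): starting from that combined region (81.00 mm²), the r=8 cylinder at (6.5, 10.5) partially overlaps it — only the 22.83 mm² overlap (of its 166.28 mm²) is removed, clipping the outline — area = 58.17 mm²; (whole slice rotated 40° about Z — lengths, areas and connectivity unchanged). Checking containment: at z = 11.8 the cross-section extends beyond the z = 5 cross-section by about 25.69 mm².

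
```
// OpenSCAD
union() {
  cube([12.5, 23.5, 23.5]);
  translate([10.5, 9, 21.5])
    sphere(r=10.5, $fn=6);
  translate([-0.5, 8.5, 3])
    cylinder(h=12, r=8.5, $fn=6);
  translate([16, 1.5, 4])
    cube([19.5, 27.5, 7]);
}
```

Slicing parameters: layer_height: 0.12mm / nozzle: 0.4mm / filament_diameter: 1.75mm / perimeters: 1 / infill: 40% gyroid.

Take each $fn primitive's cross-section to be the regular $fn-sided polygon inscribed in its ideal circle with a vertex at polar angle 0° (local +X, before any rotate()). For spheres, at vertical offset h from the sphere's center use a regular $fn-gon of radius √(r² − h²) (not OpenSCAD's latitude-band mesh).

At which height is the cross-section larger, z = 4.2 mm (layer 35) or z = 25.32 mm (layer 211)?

layer 35 (z = 4.2 mm)

Layer 35 (z = 4.2): the 12.5×23.5 cube contributes its full rectangle (area 293.75 mm²); the sphere at (10.5, 9) does not reach this height (|z−center|=17.300 > r=10.5); the r=8.5 cylinder at (-0.5, 8.5) contributes a regular 6-gon of circumradius 8.5 (area = (6/2)·8.500²·sin(360°/6) = 187.71 mm²); the cube at (16, 1.5) is present — its section is the full 19.5×27.5 rectangle (area 536.25 mm²); Taking the union: the regions partially overlap — summed areas 1017.71 mm² minus the doubly-counted overlap 86.49 mm² gives 931.22 mm² — area = 931.22 mm². So its area = 931.22 mm². Layer 211 (z = 25.32): the cube is absent (z outside [0, 23.5]); the r=10.5 sphere at (10.5, 9) slices to a regular 6-gon of circumradius 9.780 (√(r²−h²) with h=3.82 from center) (area = (6/2)·9.780²·sin(360°/6) = 248.53 mm²); the cylinder at (-0.5, 8.5) is not intersected at this z (z outside [3, 15]); the cube at (16, 1.5) does not reach this height (z outside [4, 11]); Merging all regions: only the r=10.5 sphere at (10.5, 9) is present, so the union is just that shape — area = 248.53 mm². So its area = 248.53 mm². Layer 35 is larger (931.22 vs 248.53 mm²).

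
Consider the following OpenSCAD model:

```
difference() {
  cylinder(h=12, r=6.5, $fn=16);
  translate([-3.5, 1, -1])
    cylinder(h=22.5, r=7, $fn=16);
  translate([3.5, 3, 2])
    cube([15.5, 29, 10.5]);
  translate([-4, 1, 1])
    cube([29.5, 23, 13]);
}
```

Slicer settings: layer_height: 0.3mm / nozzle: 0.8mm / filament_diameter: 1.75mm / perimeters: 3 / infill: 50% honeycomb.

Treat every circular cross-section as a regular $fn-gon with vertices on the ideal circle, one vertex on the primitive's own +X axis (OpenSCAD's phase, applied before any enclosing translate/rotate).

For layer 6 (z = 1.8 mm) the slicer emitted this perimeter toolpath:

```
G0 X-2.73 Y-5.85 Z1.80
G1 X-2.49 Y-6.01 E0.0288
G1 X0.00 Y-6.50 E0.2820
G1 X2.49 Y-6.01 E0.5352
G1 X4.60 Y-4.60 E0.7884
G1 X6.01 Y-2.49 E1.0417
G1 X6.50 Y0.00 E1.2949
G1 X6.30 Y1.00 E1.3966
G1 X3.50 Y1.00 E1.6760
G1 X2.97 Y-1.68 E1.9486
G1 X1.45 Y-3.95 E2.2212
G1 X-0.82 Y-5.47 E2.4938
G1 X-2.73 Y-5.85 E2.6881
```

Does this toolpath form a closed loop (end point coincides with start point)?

yes

Start point (G0): (-2.73, -5.85). End point (last G1): the path returns to the start — closed.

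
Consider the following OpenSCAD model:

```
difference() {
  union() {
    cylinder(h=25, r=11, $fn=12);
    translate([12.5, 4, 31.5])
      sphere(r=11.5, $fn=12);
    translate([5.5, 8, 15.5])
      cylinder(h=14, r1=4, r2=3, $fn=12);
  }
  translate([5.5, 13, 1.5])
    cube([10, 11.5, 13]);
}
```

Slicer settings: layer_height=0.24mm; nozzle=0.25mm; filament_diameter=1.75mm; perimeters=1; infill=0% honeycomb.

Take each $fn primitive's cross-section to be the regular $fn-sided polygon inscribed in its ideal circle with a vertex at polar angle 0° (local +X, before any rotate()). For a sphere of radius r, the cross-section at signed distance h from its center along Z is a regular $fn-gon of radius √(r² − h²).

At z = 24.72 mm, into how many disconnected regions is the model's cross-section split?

At z = 24.72 mm: the r=11 cylinder gives a regular 12-gon of circumradius 11 (constant along its height); the r=11.5 sphere at (12.5, 4) slices to a regular 12-gon of circumradius 9.289 (√(r²−h²) with h=6.78 from center); the cone at (5.5, 8) contributes a regular 12-gon of circumradius 3.341 (interpolated between r1=4 and r2=3 at t=0.659); Merging all regions: the regions partially overlap (shared area 98.48 mm²), so overlapping operands fuse into one piece — 1 connected region; the cube at (5.5, 13) does not reach this height (z outside [1.5, 14.5]); Taking the first minus the rest: none of the subtracted shapes is present at this height, so the result so far is unchanged — 1 connected region. The result has 1 disconnected region.

1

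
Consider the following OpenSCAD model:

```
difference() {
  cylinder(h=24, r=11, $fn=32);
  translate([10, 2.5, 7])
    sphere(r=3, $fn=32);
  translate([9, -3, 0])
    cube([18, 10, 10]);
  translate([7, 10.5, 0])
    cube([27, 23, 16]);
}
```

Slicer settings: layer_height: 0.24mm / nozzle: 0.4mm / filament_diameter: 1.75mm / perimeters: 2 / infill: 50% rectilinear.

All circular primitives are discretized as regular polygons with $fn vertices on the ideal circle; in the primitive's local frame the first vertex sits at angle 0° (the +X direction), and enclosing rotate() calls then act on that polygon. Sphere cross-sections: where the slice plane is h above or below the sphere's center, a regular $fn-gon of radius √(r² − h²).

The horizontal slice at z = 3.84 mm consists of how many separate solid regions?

At z = 3.84 mm: the cylinder: section is a regular 32-gon, circumradius r=11; the sphere at (10, 2.5) is absent (|z−center|=3.160 > r=3); the cube at (9, -3) (footprint 18×10) is included at this height; the cube at (7, 10.5) is present — its section is the full 27×23 rectangle; Subtracting the remaining from the first: starting from the r=11 cylinder, the 18×10 cube at (9, -3) partially overlaps it — only the 13.85 mm² overlap (of its 180.00 mm²) is removed, clipping the outline; the 27×23 cube at (7, 10.5) misses the remaining region (no effect) — 1 connected region. The result has 1 disconnected region.

1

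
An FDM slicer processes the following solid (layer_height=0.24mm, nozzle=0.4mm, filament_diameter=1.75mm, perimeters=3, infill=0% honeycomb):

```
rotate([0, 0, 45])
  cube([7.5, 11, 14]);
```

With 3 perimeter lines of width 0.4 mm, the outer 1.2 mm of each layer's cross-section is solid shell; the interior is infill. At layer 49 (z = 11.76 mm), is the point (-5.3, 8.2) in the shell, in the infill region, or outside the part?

infill

At z = 11.76 mm: the 7.5×11 cube contributes its full rectangle; (rotated 45° about Z; rotation is an isometry so areas/perimeters/island counts are preserved). Overall, the cross-section is a single solid region. Undo the 45° rotation: the query point maps to (2.051, 9.546) in the un-rotated model frame. The nearest boundary edge runs (7.50, 11.00)→(0.00, 11.00); distance from the point to it = 1.45 mm. The point is inside the cross-section and 1.45 mm from the nearest boundary — more than the 1.2 mm shell width (3 × 0.4), so it's in the infill interior.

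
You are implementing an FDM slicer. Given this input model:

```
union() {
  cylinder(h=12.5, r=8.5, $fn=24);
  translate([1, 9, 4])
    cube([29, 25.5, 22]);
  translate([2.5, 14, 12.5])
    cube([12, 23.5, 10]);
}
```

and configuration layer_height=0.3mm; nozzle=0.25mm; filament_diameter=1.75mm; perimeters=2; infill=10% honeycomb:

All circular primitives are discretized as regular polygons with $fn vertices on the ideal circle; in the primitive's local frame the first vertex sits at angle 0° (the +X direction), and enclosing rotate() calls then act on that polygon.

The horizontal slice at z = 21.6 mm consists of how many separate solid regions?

1

At z = 21.6 mm: the cylinder does not reach this height (z outside [0, 12.5]); the cube at (1, 9) (footprint 29×25.5) is included at this height; the cube at (2.5, 14) (footprint 12×23.5) is included at this height; Taking the union: the regions partially overlap (shared area 246.00 mm²), so overlapping operands fuse into one piece — 1 connected region. The result has 1 disconnected region.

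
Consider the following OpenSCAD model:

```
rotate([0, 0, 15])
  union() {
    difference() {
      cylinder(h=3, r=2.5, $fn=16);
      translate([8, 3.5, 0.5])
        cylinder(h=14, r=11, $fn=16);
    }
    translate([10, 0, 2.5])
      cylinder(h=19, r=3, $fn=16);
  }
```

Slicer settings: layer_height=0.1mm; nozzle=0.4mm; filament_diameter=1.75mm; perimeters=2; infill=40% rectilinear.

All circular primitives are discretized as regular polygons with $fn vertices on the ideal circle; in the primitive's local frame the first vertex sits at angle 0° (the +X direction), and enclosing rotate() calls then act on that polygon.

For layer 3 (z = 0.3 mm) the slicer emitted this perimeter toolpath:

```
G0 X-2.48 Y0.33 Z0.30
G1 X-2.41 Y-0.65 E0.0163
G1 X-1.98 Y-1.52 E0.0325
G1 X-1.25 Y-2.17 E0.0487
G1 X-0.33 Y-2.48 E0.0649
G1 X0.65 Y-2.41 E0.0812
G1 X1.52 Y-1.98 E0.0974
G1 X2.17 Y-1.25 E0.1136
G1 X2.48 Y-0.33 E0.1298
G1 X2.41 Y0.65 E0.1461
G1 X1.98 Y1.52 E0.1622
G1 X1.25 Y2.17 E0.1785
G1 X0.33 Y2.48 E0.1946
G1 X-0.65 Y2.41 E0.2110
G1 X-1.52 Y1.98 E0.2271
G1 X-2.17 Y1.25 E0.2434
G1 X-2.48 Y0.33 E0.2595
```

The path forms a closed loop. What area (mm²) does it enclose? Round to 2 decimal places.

Apply the shoelace formula to the sequence of (X, Y) vertices; enclosed area = 19.13 mm².

19.13 mm²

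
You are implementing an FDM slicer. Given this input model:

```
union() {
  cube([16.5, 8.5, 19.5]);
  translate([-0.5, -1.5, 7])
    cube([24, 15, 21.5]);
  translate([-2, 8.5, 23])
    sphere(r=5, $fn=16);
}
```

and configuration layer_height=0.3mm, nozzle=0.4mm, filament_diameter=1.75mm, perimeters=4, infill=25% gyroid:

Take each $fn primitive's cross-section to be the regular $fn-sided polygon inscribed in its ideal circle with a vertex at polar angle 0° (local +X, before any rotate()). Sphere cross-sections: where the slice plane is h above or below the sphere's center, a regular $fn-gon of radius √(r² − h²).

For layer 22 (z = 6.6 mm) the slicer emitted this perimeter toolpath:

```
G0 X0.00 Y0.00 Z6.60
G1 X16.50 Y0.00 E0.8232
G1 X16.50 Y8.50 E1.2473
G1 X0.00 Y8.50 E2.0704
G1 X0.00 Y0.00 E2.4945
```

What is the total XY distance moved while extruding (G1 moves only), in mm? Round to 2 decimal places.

Sum the Euclidean lengths of each G1 segment: total = 50.00 mm.

50.00 mm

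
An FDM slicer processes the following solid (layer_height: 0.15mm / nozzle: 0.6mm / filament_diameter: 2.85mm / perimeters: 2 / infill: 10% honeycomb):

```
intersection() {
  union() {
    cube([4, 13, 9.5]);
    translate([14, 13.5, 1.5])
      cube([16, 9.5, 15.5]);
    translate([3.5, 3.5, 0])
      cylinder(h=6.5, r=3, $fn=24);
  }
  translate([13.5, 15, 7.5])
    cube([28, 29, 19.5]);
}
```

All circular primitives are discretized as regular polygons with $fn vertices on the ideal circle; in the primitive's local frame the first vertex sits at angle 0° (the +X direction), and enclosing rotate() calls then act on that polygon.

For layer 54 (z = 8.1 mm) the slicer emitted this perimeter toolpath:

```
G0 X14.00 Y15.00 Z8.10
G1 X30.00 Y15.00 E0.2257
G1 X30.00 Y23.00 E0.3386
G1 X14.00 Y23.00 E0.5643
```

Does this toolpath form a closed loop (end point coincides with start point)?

Start point (G0): (14.00, 15.00). End point (last G1): the path does not return to the start — open.

no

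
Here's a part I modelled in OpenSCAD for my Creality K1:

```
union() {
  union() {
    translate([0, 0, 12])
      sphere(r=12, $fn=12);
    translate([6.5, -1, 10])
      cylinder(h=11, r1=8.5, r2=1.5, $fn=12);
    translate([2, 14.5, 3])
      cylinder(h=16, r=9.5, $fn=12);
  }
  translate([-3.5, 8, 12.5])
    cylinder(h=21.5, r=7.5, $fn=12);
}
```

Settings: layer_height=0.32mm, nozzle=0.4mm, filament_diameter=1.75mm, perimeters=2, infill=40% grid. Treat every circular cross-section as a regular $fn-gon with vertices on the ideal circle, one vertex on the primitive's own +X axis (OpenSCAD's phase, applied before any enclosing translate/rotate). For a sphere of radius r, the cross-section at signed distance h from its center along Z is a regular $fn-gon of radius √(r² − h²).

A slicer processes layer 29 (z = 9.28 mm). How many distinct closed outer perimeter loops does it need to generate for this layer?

1

At z = 9.28 mm: the sphere: section is a regular 12-gon, circumradius = √(r²−h²) = √(12²−2.72²) = 11.688; the cone at (6.5, -1) is not intersected at this z (z outside [10, 21]); the cylinder at (2, 14.5): section is a regular 12-gon, circumradius r=9.5; Taking the union: the regions partially overlap (shared area 60.78 mm²), so overlapping operands fuse into one piece — 1 connected region; the cylinder at (-3.5, 8) does not reach this height (z outside [12.5, 34]); Merging all regions: only that combined region is present, so the union is just that shape — 1 connected region. The result has 1 disconnected region.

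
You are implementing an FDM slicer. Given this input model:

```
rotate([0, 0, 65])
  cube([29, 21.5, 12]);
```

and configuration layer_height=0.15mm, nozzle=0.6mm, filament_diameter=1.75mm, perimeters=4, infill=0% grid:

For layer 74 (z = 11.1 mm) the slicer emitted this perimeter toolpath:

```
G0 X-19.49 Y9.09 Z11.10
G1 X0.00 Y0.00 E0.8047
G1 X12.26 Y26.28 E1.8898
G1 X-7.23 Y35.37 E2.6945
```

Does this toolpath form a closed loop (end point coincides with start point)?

Start point (G0): (-19.49, 9.09). End point (last G1): the path does not return to the start — open.

no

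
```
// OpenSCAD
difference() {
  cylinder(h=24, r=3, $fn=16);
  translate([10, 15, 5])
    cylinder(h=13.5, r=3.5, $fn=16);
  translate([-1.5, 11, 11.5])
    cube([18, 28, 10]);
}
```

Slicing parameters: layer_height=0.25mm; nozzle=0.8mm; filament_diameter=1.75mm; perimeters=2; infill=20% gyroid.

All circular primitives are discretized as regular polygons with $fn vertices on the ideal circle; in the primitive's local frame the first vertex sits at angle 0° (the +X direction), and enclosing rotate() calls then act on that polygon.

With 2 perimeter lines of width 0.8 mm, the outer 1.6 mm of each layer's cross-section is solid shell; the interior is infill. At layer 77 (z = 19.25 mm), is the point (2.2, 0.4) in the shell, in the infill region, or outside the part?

At z = 19.25 mm: the r=3 cylinder contributes a regular 16-gon of circumradius 3; the cylinder at (10, 15) is not intersected at this z (z outside [5, 18.5]); the cube at (-1.5, 11) is present — its section is the full 18×28 rectangle; After the difference (first − rest): starting from the r=3 cylinder, the 18×28 cube at (-1.5, 11) misses the remaining region (no effect) — 1 connected region. Overall, the cross-section is a single solid region. The nearest boundary edge runs (2.77, 1.15)→(3.00, 0.00); distance from the point to it = 0.71 mm. The point is inside the cross-section, 0.71 mm from the nearest boundary — within the 1.6 mm shell band (2 × 0.8).

shell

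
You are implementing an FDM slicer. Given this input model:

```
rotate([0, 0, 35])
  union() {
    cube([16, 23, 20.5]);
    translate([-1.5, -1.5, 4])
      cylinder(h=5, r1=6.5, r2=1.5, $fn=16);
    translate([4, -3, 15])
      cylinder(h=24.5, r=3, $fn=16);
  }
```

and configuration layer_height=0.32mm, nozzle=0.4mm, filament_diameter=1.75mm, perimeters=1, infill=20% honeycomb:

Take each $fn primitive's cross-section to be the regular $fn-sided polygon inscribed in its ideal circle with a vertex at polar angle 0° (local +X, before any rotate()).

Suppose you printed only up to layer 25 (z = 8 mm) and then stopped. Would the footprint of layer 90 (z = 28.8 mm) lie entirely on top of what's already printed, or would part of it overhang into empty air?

part overhangs

Compare the two slices. At z = 8: the cube is present — its section is the full 16×23 rectangle (area 368.00 mm²); the cone at (-1.5, -1.5) (r1=6.5→r2=1.5) has section circumradius 2.500 here — a regular 16-gon (area = (16/2)·2.500²·sin(360°/16) = 19.13 mm²); the cylinder at (4, -3) is absent (z outside [15, 39.5]); Taking the union: the regions partially overlap — summed areas 387.13 mm² minus the doubly-counted overlap 0.12 mm² gives 387.01 mm² — area = 387.01 mm²; (whole slice rotated 35° about Z — lengths, areas and connectivity unchanged). At z = 28.8: the cube is not intersected at this z (z outside [0, 20.5]); the cone at (-1.5, -1.5) is not intersected at this z (z outside [4, 9]); the cylinder at (4, -3): section is a regular 16-gon, circumradius r=3 (area = (16/2)·3.000²·sin(360°/16) = 27.55 mm²); Merging all regions: only the r=3 cylinder at (4, -3) is present, so the union is just that shape — area = 27.55 mm²; (rotated 35° about Z; rotation is an isometry so areas/perimeters/island counts are preserved). Checking containment: at z = 28.8 the cross-section extends beyond the z = 8 cross-section by about 27.55 mm².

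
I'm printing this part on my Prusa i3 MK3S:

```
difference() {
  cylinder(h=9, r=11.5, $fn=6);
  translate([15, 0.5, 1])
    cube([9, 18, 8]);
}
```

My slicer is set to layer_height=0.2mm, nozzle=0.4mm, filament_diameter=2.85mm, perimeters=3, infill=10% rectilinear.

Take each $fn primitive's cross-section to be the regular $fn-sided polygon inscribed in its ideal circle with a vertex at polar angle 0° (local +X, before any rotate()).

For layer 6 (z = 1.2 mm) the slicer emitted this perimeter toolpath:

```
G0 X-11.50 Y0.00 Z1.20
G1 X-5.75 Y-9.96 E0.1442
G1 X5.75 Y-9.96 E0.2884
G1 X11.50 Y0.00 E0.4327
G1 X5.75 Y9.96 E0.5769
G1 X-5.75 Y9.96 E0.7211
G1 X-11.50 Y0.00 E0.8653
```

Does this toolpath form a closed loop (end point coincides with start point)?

Start point (G0): (-11.50, 0.00). End point (last G1): the path returns to the start — closed.

yes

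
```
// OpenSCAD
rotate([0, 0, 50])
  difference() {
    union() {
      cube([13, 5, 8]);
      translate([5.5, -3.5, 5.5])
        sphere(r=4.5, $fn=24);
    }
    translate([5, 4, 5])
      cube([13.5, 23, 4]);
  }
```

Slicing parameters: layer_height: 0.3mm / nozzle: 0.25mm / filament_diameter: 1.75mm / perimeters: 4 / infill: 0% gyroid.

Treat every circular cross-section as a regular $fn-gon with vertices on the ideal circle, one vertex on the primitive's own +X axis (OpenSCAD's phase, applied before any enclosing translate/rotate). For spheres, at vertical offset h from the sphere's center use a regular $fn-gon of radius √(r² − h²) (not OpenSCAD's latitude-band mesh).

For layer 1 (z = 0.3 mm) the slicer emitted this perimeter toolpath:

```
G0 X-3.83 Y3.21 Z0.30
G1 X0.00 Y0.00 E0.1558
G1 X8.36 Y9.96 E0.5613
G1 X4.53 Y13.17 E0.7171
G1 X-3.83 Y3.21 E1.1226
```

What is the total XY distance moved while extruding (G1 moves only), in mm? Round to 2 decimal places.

Sum the Euclidean lengths of each G1 segment: total = 36.00 mm.

36.00 mm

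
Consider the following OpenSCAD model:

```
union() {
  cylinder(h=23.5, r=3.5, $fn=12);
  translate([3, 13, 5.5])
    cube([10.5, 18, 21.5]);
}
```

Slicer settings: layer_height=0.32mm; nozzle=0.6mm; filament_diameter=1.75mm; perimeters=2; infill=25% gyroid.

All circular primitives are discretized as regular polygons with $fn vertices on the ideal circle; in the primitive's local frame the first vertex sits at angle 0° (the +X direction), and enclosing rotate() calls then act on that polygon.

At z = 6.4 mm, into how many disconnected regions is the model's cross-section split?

2

At z = 6.4 mm: the r=3.5 cylinder gives a regular 12-gon of circumradius 3.5 (constant along its height); the 10.5×18 cube at (3, 13) contributes its full rectangle; Combining (union): the 2 present regions are separate (no shared area or edge), so areas and boundary lengths simply add and each stays a separate island — 2 connected regions. The result has 2 disconnected regions.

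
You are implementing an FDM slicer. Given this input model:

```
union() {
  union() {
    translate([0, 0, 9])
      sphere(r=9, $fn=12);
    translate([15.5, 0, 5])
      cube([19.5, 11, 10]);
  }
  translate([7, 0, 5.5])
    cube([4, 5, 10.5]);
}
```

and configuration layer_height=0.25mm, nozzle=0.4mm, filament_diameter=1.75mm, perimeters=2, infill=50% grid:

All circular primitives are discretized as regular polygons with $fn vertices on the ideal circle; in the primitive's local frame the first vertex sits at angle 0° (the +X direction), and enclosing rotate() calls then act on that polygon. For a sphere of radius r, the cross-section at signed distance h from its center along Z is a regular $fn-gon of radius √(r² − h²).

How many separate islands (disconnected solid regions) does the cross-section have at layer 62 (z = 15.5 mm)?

At z = 15.5 mm: the r=9 sphere slices to a regular 12-gon of circumradius 6.225 (√(r²−h²) with h=6.5 from center); the cube at (15.5, 0) does not reach this height (z outside [5, 15]); Combining (union): only the r=9 sphere is present, so the union is just that shape — 1 connected region; the cube at (7, 0) (footprint 4×5) is included at this height; Merging all regions: the 2 present regions are separate (no shared area or edge), so areas and boundary lengths simply add and each stays a separate island — 2 connected regions. Overall, the cross-section has 2 separate islands. Island count = 2.

2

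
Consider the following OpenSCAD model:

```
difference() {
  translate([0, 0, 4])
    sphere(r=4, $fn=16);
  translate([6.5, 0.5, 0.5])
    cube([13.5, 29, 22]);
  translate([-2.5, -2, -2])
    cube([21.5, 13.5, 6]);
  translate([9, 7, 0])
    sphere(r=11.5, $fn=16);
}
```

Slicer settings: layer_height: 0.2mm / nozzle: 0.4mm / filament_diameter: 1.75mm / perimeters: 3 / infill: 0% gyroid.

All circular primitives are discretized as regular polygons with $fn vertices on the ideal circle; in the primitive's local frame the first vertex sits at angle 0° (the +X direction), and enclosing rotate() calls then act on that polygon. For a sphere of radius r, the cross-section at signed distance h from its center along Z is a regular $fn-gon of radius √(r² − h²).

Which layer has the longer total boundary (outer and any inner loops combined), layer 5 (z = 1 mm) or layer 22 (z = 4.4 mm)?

Layer 5 (z = 1): the r=4 sphere contributes a regular 16-gon of circumradius √(4²−3²) = 2.646 (perimeter = 2·16·2.646·sin(180°/16) = 16.52 mm); the cube at (6.5, 0.5) is present — its section is the full 13.5×29 rectangle (perimeter 85.00 mm); the 21.5×13.5 cube at (-2.5, -2) contributes its full rectangle (perimeter 70.00 mm); the sphere at (9, 7): section is a regular 16-gon, circumradius = √(r²−h²) = √(11.5²−1²) = 11.456 (perimeter = 2·16·11.456·sin(180°/16) = 71.52 mm); Subtracting the remaining from the first: starting from the r=4 sphere, the 13.5×29 cube at (6.5, 0.5) misses the remaining region (no effect); the 21.5×13.5 cube at (-2.5, -2) partially overlaps it — only the 19.92 mm² overlap (of its 290.25 mm²) is removed, clipping the outline; the r=11.5 sphere at (9, 7) misses the remaining region (no effect) — boundary = 9.98 mm. So its perimeter = 9.98 mm. Layer 22 (z = 4.4): the r=4 sphere contributes a regular 16-gon of circumradius √(4²−0.4²) = 3.980 (perimeter = 2·16·3.980·sin(180°/16) = 24.85 mm); the 13.5×29 cube at (6.5, 0.5) contributes its full rectangle (perimeter 85.00 mm); the cube at (-2.5, -2) is not intersected at this z (z outside [-2, 4]); the r=11.5 sphere at (9, 7) slices to a regular 16-gon of circumradius 10.625 (√(r²−h²) with h=4.4 from center) (perimeter = 2·16·10.625·sin(180°/16) = 66.33 mm); Subtracting the remaining from the first: starting from the r=4 sphere, the 13.5×29 cube at (6.5, 0.5) misses the remaining region (no effect); the r=11.5 sphere at (9, 7) partially overlaps it — only the 15.50 mm² overlap (of its 345.61 mm²) is removed, clipping the outline — boundary = 23.09 mm. So its perimeter = 23.09 mm. Layer 22 is larger (23.09 vs 9.98 mm).

layer 22 (z = 4.4 mm)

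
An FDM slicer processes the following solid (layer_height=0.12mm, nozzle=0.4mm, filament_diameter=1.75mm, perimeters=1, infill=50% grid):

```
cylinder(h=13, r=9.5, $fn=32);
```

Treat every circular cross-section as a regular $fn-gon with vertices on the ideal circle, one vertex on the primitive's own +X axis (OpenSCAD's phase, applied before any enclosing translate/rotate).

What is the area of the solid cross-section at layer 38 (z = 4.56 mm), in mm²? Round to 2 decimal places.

At z = 4.56 mm: the r=9.5 cylinder gives a regular 32-gon of circumradius 9.5 (constant along its height) (area = (32/2)·9.500²·sin(360°/32) = 281.71 mm²). Overall, the cross-section is a single solid region. Net area = 281.71 mm².

281.71 mm²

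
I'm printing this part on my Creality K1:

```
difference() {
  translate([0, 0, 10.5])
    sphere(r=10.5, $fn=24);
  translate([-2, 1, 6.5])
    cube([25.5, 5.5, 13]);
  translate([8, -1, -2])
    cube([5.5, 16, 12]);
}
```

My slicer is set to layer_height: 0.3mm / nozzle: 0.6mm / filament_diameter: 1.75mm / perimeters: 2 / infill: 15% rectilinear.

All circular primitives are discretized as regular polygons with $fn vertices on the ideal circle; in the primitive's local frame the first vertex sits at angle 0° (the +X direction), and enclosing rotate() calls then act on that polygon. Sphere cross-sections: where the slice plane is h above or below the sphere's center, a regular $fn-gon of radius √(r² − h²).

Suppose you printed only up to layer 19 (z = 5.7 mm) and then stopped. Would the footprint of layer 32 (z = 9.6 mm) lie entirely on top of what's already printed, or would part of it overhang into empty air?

Compare the two slices. At z = 5.7: the r=10.5 sphere slices to a regular 24-gon of circumradius 9.339 (√(r²−h²) with h=4.8 from center) (area = (24/2)·9.339²·sin(360°/24) = 270.86 mm²); the cube at (-2, 1) is not intersected at this z (z outside [6.5, 19.5]); the cube at (8, -1) is present — its section is the full 5.5×16 rectangle (area 88.00 mm²); After the difference (first − rest): starting from the r=10.5 sphere (270.86 mm²), the 5.5×16 cube at (8, -1) partially overlaps it — only the 5.38 mm² overlap (of its 88.00 mm²) is removed, clipping the outline — area = 265.48 mm². At z = 9.6: the r=10.5 sphere contributes a regular 24-gon of circumradius √(10.5²−0.9²) = 10.461 (area = (24/2)·10.461²·sin(360°/24) = 339.90 mm²); the cube at (-2, 1) (footprint 25.5×5.5) is included at this height (area 140.25 mm²); the cube at (8, -1) is present — its section is the full 5.5×16 rectangle (area 88.00 mm²); Taking the first minus the rest: starting from the r=10.5 sphere (339.90 mm²), the 25.5×5.5 cube at (-2, 1) partially overlaps it — only the 63.51 mm² overlap (of its 140.25 mm²) is removed, clipping the outline; the 5.5×16 cube at (8, -1) partially overlaps it — only the 4.80 mm² overlap (of its 88.00 mm²) is removed, clipping the outline — area = 271.60 mm². Checking containment: at z = 9.6 the cross-section extends beyond the z = 5.7 cross-section by about 59.99 mm².

part overhangs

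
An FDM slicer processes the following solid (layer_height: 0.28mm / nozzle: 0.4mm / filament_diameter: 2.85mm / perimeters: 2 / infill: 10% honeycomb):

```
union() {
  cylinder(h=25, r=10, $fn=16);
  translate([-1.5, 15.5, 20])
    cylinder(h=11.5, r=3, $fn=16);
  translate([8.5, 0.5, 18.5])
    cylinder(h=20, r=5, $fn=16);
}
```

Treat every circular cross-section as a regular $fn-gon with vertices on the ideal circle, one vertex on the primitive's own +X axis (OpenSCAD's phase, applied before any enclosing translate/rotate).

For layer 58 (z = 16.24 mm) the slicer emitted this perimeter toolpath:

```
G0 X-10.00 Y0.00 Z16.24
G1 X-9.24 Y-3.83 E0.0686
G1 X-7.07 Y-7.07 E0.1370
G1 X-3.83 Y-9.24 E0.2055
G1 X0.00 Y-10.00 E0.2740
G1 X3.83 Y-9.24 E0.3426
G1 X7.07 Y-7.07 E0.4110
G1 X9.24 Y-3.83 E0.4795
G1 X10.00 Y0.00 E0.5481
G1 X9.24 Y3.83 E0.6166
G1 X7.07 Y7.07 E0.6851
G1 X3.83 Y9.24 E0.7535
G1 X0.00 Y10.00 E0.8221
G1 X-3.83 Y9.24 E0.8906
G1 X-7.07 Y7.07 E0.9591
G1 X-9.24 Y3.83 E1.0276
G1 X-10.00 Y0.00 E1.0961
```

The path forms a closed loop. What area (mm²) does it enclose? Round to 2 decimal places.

Apply the shoelace formula to the sequence of (X, Y) vertices; enclosed area = 306.19 mm².

306.19 mm²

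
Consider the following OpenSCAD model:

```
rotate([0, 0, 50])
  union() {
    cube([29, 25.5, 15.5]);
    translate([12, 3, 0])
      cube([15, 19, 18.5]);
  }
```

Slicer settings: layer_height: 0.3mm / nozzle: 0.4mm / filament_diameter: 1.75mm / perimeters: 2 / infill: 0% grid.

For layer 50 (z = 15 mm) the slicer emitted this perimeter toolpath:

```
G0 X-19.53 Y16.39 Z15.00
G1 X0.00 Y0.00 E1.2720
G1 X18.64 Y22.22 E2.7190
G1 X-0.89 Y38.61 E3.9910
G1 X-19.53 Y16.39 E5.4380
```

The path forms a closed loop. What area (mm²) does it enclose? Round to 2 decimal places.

739.47 mm²

Apply the shoelace formula to the sequence of (X, Y) vertices; enclosed area = 739.47 mm².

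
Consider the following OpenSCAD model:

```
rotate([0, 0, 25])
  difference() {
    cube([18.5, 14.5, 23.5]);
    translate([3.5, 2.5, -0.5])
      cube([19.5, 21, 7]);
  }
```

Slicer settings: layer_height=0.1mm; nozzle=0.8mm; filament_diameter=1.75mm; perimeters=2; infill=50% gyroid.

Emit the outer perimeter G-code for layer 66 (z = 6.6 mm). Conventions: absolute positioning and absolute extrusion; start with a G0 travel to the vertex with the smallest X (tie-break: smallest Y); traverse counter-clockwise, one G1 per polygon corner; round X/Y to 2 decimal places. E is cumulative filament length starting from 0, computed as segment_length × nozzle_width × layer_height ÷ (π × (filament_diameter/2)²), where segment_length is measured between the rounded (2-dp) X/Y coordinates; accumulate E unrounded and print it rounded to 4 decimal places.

G0 X-6.13 Y13.14 Z6.60
G1 X0.00 Y0.00 E0.4823
G1 X16.77 Y7.82 E1.0977
G1 X10.64 Y20.96 E1.5799
G1 X-6.13 Y13.14 E2.1954

At z = 6.6 mm: the cube (footprint 18.5×14.5) is included at this height; the cube at (3.5, 2.5) does not reach this height (z outside [-0.5, 6.5]); Subtracting the remaining from the first: none of the subtracted shapes is present at this height, so the 18.5×14.5 cube is unchanged — 1 connected region; (whole slice rotated 25° about Z — lengths, areas and connectivity unchanged). The outline is a single polygon with 4 vertices. Extrusion per mm of travel: 0.8 × 0.1 / (π × 0.875²) = 0.033260. Accumulating E over each segment gives final E = 2.1954.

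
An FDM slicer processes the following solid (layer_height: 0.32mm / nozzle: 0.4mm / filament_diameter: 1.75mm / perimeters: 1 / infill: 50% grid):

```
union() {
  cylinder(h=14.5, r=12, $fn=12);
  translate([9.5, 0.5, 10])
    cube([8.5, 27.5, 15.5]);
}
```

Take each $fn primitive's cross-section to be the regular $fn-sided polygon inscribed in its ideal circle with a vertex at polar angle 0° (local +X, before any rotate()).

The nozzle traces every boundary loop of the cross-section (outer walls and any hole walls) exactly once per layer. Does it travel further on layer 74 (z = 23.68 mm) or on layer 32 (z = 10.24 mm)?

Layer 74 (z = 23.68): the cylinder is not intersected at this z (z outside [0, 14.5]); the cube at (9.5, 0.5) is present — its section is the full 8.5×27.5 rectangle (perimeter 72.00 mm); Taking the union: only the 8.5×27.5 cube at (9.5, 0.5) is present, so the union is just that shape — boundary = 72.00 mm. So its perimeter = 72.00 mm. Layer 32 (z = 10.24): the r=12 cylinder gives a regular 12-gon of circumradius 12 (constant along its height) (perimeter = 2·12·12.000·sin(180°/12) = 74.54 mm); the cube at (9.5, 0.5) is present — its section is the full 8.5×27.5 rectangle (perimeter 72.00 mm); Combining (union): the regions partially overlap (shared area 9.36 mm²), so the edge portions inside another operand are dropped and the merged outline is re-measured after clipping — boundary = 130.83 mm. So its perimeter = 130.83 mm. Layer 32 is larger (130.83 vs 72.00 mm).

layer 32 (z = 10.24 mm)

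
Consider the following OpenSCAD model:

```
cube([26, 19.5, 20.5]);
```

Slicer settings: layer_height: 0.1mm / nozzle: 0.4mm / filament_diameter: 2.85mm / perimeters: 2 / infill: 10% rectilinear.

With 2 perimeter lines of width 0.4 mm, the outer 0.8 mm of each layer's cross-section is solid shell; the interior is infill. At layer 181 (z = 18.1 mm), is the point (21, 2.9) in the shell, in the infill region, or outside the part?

At z = 18.1 mm: the 26×19.5 cube contributes its full rectangle. Overall, the cross-section is a single solid region. The nearest boundary edge runs (0.00, 0.00)→(26.00, 0.00); distance from the point to it = 2.90 mm. The point is inside the cross-section and 2.90 mm from the nearest boundary — more than the 0.8 mm shell width (2 × 0.4), so it's in the infill interior.

infill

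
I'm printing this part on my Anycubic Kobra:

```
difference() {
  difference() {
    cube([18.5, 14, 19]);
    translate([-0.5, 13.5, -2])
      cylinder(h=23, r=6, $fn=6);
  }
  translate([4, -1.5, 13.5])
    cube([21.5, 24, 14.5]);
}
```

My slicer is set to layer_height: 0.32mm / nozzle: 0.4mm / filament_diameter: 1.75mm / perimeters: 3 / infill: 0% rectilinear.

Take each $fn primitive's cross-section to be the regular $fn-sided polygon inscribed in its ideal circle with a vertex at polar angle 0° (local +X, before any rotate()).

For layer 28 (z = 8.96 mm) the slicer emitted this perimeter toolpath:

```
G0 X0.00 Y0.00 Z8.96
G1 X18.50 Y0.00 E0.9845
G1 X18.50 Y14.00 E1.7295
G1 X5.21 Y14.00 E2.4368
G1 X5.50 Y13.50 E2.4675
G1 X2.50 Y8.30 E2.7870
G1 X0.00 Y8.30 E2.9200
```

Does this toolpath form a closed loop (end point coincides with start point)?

no

Start point (G0): (0.00, 0.00). End point (last G1): the path does not return to the start — open.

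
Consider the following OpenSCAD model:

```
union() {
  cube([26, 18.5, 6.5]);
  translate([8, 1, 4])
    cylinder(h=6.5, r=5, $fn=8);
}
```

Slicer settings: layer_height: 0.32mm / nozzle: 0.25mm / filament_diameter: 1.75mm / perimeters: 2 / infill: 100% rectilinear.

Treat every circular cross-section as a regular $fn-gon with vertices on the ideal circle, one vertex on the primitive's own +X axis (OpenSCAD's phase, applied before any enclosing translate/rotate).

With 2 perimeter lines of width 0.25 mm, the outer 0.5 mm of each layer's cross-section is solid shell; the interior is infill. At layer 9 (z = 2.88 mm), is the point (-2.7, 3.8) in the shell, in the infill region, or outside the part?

outside

At z = 2.88 mm: the cube (footprint 26×18.5) is included at this height; the cylinder at (8, 1) is not intersected at this z (z outside [4, 10.5]); Taking the union: only the 26×18.5 cube is present, so the union is just that shape — 1 connected region. Overall, the cross-section is a single solid region. The nearest boundary edge runs (0.00, 18.50)→(0.00, 0.00); distance from the point to it = 2.70 mm. The point is not inside any of the regions above, so it lies outside the cross-section (2.70 mm from the nearest boundary).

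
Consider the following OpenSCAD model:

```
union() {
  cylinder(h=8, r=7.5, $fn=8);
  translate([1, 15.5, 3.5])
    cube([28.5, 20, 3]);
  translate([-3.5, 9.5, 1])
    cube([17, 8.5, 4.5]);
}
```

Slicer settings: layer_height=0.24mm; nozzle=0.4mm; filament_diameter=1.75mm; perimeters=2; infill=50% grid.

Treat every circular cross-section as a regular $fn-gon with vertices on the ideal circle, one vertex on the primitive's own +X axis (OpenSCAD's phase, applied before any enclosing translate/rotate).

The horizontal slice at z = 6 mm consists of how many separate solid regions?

2

At z = 6 mm: the r=7.5 cylinder gives a regular 8-gon of circumradius 7.5 (constant along its height); the cube at (1, 15.5) is present — its section is the full 28.5×20 rectangle; the cube at (-3.5, 9.5) is absent (z outside [1, 5.5]); Combining (union): the 2 present regions are separate (no shared area or edge), so areas and boundary lengths simply add and each stays a separate island — 2 connected regions. The result has 2 disconnected regions.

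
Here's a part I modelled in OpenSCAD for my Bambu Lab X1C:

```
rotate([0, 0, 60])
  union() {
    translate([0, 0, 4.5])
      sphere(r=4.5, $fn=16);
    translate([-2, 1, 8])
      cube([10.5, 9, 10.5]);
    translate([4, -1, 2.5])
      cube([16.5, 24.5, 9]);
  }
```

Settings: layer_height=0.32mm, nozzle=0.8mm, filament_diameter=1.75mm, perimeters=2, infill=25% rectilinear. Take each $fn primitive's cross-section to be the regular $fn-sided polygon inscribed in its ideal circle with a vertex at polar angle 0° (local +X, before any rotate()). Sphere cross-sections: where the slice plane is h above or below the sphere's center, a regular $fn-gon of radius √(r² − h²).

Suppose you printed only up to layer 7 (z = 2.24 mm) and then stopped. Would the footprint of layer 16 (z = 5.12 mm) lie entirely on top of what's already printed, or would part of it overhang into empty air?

part overhangs

Compare the two slices. At z = 2.24: the r=4.5 sphere slices to a regular 16-gon of circumradius 3.891 (√(r²−h²) with h=2.26 from center) (area = (16/2)·3.891²·sin(360°/16) = 46.36 mm²); the cube at (-2, 1) does not reach this height (z outside [8, 18.5]); the cube at (4, -1) is absent (z outside [2.5, 11.5]); Merging all regions: only the r=4.5 sphere is present, so the union is just that shape — area = 46.36 mm²; (rotated 60° about Z; rotation is an isometry so areas/perimeters/island counts are preserved). At z = 5.12: the r=4.5 sphere slices to a regular 16-gon of circumradius 4.457 (√(r²−h²) with h=0.62 from center) (area = (16/2)·4.457²·sin(360°/16) = 60.82 mm²); the cube at (-2, 1) does not reach this height (z outside [8, 18.5]); the cube at (4, -1) (footprint 16.5×24.5) is included at this height (area 404.25 mm²); Merging all regions: the regions partially overlap — summed areas 465.07 mm² minus the doubly-counted overlap 0.86 mm² gives 464.21 mm² — area = 464.21 mm²; (whole slice rotated 60° about Z — lengths, areas and connectivity unchanged). Checking containment: at z = 5.12 the cross-section extends beyond the z = 2.24 cross-section by about 417.85 mm².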